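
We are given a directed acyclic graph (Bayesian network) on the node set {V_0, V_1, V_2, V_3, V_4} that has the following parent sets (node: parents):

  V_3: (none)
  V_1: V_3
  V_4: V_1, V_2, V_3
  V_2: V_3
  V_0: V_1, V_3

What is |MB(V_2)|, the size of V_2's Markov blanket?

V_2 has child V_4.
V_2's parents: V_3.
For each child, the remaining parents (spouses of V_2):
  V_4: V_1, V_3
MB(V_2) = {V_1, V_3, V_4}, which has 3 nodes.

3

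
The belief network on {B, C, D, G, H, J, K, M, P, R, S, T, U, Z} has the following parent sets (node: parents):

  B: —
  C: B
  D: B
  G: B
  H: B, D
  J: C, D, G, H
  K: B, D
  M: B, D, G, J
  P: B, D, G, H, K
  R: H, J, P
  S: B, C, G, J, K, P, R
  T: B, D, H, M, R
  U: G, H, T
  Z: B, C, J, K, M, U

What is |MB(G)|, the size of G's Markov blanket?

The Markov blanket of a node is its parents, its children, and the other parents of its children.
Children of G: J, M, P, S, U.
G's parents: B.
For each child, the remaining parents (spouses of G):
  parents(J) \ {G} = {C, D, H}.
  M's other parents are B, D, J.
  parents(P) \ {G} = {B, D, H, K}.
  S also has parents B, C, J, K, P, R.
  U's other parents are H, T.
MB(G) = {B, C, D, H, J, K, M, P, R, S, T, U}, which has 12 nodes.

12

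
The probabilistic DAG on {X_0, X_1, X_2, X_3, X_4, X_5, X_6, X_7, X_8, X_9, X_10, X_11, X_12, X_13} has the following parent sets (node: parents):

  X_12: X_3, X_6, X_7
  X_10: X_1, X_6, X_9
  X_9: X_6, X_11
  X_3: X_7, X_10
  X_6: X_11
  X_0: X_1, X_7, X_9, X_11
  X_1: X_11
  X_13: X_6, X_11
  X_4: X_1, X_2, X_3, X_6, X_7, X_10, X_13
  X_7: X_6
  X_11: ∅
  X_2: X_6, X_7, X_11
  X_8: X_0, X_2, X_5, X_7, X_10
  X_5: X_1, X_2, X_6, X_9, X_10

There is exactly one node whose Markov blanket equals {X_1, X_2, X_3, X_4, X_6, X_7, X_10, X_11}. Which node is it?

The target node must have every member of {X_1, X_2, X_3, X_4, X_6, X_7, X_10, X_11} as a parent, child, or co-parent, and no others.
Parents of X_13: X_6, X_11; children: X_4; co-parents: X_1, X_2, X_3, X_6, X_7, X_10.
These exactly cover the given set, so the node is X_13.

X_13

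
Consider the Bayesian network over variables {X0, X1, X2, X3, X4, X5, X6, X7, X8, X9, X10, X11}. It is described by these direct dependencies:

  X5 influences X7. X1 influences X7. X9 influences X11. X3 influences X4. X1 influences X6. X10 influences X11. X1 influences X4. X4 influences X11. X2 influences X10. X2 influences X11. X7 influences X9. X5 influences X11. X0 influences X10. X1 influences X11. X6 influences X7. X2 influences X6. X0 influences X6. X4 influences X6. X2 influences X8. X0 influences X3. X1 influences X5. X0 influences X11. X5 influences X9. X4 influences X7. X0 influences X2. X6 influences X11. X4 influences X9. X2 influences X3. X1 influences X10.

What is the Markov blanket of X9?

{X0, X1, X2, X4, X5, X6, X7, X10, X11}

Parents of X9: X4, X5, X7.
Children of X9: X11.
Other parents of X9's children:
  X11's other parents are X0, X1, X2, X4, X5, X6, X10.
MB(X9) = {X0, X1, X2, X4, X5, X6, X7, X10, X11}.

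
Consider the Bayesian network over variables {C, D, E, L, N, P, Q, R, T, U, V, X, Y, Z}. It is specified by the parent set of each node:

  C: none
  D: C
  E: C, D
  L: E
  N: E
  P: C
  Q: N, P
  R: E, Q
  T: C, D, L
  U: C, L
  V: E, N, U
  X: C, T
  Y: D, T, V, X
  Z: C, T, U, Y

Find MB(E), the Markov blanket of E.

{C, D, L, N, Q, R, U, V}

Recall MB(v) = parents ∪ children ∪ spouses, where spouses are the other parents of v's children.
E has parents C, D.
E's children: L, N, R, V.
Co-parents of E (other parents of its children):
  L: —
  N: —
  R: Q
  V: N, U
Union: {C, D} ∪ {L, N, R, V} ∪ {N, Q, U} = {C, D, L, N, Q, R, U, V}.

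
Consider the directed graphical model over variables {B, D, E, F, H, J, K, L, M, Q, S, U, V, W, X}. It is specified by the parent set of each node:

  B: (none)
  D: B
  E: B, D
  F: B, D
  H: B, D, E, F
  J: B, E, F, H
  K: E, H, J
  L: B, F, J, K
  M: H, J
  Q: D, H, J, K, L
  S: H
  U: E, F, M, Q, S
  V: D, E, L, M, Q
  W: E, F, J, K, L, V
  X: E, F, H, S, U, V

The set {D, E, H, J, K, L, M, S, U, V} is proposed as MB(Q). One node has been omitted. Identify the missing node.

F

Recall MB(v) = parents ∪ children ∪ spouses, where spouses are the other parents of v's children.
Pa(Q) = {D, H, J, K, L}.
Q has children U, V.
Parents of each child, excluding Q:
  U: E, F, M, S
  V: D, E, L, M
MB(Q) = {D, E, F, H, J, K, L, M, S, U, V}.
Comparing with the claimed set, F is missing.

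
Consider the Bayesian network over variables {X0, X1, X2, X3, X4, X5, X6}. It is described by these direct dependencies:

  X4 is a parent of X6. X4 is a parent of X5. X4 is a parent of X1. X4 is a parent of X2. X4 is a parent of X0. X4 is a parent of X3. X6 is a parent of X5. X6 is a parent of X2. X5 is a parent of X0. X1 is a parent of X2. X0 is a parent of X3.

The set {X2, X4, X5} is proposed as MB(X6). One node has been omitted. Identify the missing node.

X1

X6 has parent X4.
Ch(X6) = {X2, X5}.
Other parents of X6's children:
  X5 also has parent X4.
  parents(X2) \ {X6} = {X1, X4}.
MB(X6) = {X1, X2, X4, X5}.
Comparing with the claimed set, X1 is missing.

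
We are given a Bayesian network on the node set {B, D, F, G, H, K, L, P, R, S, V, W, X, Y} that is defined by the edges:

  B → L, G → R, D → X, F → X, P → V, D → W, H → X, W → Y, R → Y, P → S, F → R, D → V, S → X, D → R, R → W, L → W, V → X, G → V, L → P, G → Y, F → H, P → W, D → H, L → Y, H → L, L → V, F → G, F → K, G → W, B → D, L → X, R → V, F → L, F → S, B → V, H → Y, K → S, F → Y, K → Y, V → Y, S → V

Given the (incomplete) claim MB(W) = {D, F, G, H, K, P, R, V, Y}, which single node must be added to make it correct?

By definition, MB(W) is built from W's parents, W's children, and the co-parents of W.
W has parents D, G, L, P, R.
Ch(W) = {Y}.
For each child, the remaining parents (spouses of W):
  Y's other parents are F, G, H, K, L, R, V.
MB(W) = {D, F, G, H, K, L, P, R, V, Y}.
Comparing with the claimed set, L is missing.

L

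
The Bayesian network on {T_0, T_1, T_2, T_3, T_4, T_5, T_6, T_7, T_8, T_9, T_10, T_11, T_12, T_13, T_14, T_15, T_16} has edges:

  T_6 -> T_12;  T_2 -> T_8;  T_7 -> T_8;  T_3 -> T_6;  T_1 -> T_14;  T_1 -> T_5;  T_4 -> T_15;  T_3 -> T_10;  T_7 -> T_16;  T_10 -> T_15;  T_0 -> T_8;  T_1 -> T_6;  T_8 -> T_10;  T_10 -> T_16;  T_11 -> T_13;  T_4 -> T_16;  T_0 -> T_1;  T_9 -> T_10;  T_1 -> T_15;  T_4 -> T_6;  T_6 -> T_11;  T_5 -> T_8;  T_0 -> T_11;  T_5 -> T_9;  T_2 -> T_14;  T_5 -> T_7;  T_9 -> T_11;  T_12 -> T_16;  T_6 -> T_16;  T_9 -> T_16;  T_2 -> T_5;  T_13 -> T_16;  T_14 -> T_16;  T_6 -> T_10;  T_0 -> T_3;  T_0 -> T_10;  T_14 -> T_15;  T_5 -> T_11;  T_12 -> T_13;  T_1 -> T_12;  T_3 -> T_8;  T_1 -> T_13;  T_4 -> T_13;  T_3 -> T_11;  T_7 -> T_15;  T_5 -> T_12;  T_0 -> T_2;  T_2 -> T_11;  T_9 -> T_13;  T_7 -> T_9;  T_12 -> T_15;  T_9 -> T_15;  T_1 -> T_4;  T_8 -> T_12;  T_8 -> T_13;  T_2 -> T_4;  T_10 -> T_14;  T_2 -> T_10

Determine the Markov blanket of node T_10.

A node's Markov blanket = Pa ∪ Ch ∪ (parents of Ch other than the node itself).
Parents of T_10: T_0, T_2, T_3, T_6, T_8, T_9.
Children of T_10: T_14, T_15, T_16.
Co-parents of T_10 (other parents of its children):
  T_14: T_1, T_2
  T_15: T_1, T_4, T_7, T_9, T_12, T_14
  T_16: T_4, T_6, T_7, T_9, T_12, T_13, T_14
So the Markov blanket of T_10 is {T_0, T_1, T_2, T_3, T_4, T_6, T_7, T_8, T_9, T_12, T_13, T_14, T_15, T_16}.

{T_0, T_1, T_2, T_3, T_4, T_6, T_7, T_8, T_9, T_12, T_13, T_14, T_15, T_16}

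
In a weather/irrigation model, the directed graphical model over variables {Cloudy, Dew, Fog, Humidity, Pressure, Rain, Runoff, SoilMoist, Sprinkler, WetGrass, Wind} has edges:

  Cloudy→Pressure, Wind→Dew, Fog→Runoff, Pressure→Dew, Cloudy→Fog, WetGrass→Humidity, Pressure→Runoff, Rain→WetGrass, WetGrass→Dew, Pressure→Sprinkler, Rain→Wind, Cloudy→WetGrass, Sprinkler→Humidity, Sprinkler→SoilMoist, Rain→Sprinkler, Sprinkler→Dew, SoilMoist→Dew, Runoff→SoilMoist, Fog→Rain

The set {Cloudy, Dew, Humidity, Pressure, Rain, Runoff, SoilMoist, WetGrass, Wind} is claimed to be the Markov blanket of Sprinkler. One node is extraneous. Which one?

Cloudy

By definition, MB(Sprinkler) is built from Sprinkler's parents, Sprinkler's children, and the co-parents of Sprinkler.
Sprinkler has parents Pressure, Rain.
Sprinkler has children Dew, Humidity, SoilMoist.
Other parents of Sprinkler's children:
  SoilMoist's other parent is Runoff.
  parents(Humidity) \ {Sprinkler} = {WetGrass}.
  Dew's other parents are Pressure, SoilMoist, WetGrass, Wind.
MB(Sprinkler) = {Dew, Humidity, Pressure, Rain, Runoff, SoilMoist, WetGrass, Wind}.
Cloudy is neither a parent, child, nor co-parent of Sprinkler, so it does not belong.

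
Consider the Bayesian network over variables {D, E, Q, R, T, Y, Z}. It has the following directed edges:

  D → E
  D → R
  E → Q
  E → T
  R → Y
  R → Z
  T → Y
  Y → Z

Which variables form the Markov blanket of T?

By definition, MB(T) is built from T's parents, T's children, and the co-parents of T.
Pa(T) = {E}.
T's children: Y.
Other parents of T's children:
  Y: R
Union: {E} ∪ {Y} ∪ {R} = {E, R, Y}.

{E, R, Y}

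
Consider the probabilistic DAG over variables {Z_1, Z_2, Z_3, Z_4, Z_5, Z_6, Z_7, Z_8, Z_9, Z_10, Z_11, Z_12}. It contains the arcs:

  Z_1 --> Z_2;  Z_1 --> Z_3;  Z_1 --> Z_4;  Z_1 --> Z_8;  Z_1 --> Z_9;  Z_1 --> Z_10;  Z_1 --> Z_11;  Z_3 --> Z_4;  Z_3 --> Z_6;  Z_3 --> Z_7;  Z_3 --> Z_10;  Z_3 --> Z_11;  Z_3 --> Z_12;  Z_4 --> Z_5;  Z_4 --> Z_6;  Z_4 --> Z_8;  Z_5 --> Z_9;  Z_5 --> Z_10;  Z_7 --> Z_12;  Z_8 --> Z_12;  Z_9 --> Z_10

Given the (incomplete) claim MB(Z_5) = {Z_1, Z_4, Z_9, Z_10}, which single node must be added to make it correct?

Pa(Z_5) = {Z_4}.
Ch(Z_5) = {Z_9, Z_10}.
Parents of each child, excluding Z_5:
  parents(Z_9) \ {Z_5} = {Z_1}.
  parents(Z_10) \ {Z_5} = {Z_1, Z_3, Z_9}.
MB(Z_5) = {Z_1, Z_3, Z_4, Z_9, Z_10}.
Comparing with the claimed set, Z_3 is missing.

Z_3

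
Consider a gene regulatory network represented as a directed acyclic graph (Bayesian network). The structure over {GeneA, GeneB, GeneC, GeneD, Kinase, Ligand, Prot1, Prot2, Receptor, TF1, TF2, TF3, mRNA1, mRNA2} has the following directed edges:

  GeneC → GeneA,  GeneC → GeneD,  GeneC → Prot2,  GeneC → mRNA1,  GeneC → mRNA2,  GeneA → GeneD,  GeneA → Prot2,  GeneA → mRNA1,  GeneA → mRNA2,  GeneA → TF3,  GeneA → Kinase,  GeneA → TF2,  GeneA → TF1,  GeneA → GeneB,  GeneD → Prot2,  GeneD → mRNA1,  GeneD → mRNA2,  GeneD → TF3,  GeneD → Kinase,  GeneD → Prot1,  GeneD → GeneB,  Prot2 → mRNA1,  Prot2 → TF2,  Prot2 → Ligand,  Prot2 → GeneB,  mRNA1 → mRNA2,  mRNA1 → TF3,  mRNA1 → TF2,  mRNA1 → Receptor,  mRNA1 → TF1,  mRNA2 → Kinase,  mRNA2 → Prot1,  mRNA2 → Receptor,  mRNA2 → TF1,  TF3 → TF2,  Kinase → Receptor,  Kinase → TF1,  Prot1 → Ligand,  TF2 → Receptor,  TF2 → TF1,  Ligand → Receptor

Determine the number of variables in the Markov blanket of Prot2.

By definition, MB(Prot2) is built from Prot2's parents, Prot2's children, and the co-parents of Prot2.
Pa(Prot2) = {GeneA, GeneC, GeneD}.
Prot2 has children GeneB, Ligand, TF2, mRNA1.
Parents of each child, excluding Prot2:
  parents(mRNA1) \ {Prot2} = {GeneA, GeneC, GeneD}.
  parents(TF2) \ {Prot2} = {GeneA, TF3, mRNA1}.
  Ligand also has parent Prot1.
  GeneB's other parents are GeneA, GeneD.
MB(Prot2) = {GeneA, GeneB, GeneC, GeneD, Ligand, Prot1, TF2, TF3, mRNA1}, which has 9 nodes.

9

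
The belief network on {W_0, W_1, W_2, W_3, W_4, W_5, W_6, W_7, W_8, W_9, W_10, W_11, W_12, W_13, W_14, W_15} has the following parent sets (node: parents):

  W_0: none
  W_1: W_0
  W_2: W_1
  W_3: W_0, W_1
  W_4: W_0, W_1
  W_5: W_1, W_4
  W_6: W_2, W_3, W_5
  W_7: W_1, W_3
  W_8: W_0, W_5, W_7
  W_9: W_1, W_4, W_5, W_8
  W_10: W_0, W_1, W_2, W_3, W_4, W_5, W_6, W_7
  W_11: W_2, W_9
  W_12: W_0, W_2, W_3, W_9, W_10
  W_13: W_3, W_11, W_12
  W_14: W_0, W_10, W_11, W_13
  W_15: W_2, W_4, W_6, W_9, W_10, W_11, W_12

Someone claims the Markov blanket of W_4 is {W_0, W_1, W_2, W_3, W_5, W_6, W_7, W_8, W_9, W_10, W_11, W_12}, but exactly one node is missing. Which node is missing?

W_15

The Markov blanket of a node is its parents, its children, and the other parents of its children.
Pa(W_4) = {W_0, W_1}.
W_4's children: W_5, W_9, W_10, W_15.
Parents of each child, excluding W_4:
  W_5 also has parent W_1.
  W_9 also has parents W_1, W_5, W_8.
  W_10 also has parents W_0, W_1, W_2, W_3, W_5, W_6, W_7.
  W_15 also has parents W_2, W_6, W_9, W_10, W_11, W_12.
MB(W_4) = {W_0, W_1, W_2, W_3, W_5, W_6, W_7, W_8, W_9, W_10, W_11, W_12, W_15}.
Comparing with the claimed set, W_15 is missing.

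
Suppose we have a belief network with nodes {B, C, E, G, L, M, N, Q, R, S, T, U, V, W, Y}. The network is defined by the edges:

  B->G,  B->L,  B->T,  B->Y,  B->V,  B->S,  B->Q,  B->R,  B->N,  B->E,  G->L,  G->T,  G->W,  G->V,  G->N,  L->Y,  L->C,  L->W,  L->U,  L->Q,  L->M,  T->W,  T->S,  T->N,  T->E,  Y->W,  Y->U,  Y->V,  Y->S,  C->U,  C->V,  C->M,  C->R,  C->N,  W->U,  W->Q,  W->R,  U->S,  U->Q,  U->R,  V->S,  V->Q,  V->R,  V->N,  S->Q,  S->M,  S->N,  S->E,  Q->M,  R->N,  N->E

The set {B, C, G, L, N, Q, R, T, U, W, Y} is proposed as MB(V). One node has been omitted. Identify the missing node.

A node's Markov blanket = Pa ∪ Ch ∪ (parents of Ch other than the node itself).
V has parents B, C, G, Y.
Ch(V) = {N, Q, R, S}.
Co-parents of V (other parents of its children):
  parents(S) \ {V} = {B, T, U, Y}.
  parents(Q) \ {V} = {B, L, S, U, W}.
  R's other parents are B, C, U, W.
  parents(N) \ {V} = {B, C, G, R, S, T}.
MB(V) = {B, C, G, L, N, Q, R, S, T, U, W, Y}.
Comparing with the claimed set, S is missing.

S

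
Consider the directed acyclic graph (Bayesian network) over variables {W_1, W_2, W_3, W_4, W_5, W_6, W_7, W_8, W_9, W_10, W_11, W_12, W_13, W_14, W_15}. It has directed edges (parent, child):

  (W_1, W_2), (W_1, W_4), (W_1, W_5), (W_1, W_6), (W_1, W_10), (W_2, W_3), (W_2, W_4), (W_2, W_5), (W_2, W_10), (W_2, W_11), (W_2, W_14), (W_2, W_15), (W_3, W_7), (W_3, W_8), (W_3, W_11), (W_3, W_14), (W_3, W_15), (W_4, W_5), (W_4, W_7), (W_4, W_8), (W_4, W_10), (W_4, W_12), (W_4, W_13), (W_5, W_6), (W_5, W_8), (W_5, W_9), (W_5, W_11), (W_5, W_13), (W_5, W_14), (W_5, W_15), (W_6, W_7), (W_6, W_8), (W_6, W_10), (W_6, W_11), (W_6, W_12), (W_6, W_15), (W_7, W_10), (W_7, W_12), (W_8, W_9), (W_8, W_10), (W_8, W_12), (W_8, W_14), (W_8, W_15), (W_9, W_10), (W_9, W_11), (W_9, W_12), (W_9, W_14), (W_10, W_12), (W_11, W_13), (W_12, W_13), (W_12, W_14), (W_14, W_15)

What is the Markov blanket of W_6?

{W_1, W_2, W_3, W_4, W_5, W_7, W_8, W_9, W_10, W_11, W_12, W_14, W_15}

Recall MB(v) = parents ∪ children ∪ spouses, where spouses are the other parents of v's children.
W_6's parents: W_1, W_5.
Children of W_6: W_7, W_8, W_10, W_11, W_12, W_15.
Co-parents of W_6 (other parents of its children):
  W_7's other parents are W_3, W_4.
  W_8's other parents are W_3, W_4, W_5.
  W_10's other parents are W_1, W_2, W_4, W_7, W_8, W_9.
  W_11 also has parents W_2, W_3, W_5, W_9.
  W_12's other parents are W_4, W_7, W_8, W_9, W_10.
  parents(W_15) \ {W_6} = {W_2, W_3, W_5, W_8, W_14}.
MB(W_6) = {W_1, W_2, W_3, W_4, W_5, W_7, W_8, W_9, W_10, W_11, W_12, W_14, W_15}.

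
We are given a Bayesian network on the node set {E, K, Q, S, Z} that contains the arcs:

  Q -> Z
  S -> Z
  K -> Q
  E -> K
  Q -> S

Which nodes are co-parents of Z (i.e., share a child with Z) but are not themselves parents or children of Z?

{}

Z has no children, so it has no co-parents. The set is empty.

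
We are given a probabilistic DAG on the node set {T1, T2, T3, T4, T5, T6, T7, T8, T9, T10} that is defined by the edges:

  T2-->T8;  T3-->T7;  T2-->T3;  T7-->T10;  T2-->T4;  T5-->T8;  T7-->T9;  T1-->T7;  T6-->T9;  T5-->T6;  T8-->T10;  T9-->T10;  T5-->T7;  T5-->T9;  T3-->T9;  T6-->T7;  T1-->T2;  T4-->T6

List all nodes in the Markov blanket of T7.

By definition, MB(T7) is built from T7's parents, T7's children, and the co-parents of T7.
T7 has parents T1, T3, T5, T6.
T7 has children T9, T10.
For each child, the remaining parents (spouses of T7):
  T9: T3, T5, T6
  T10: T8, T9
MB(T7) = {T1, T3, T5, T6, T8, T9, T10}.

{T1, T3, T5, T6, T8, T9, T10}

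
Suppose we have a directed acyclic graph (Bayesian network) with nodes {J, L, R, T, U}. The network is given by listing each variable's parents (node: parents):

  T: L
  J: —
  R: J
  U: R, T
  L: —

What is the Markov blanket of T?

Parents of T: L.
Children of T: U.
Co-parents of T (other parents of its children):
  U: R
Taking the union gives {L, R, U}.

{L, R, U}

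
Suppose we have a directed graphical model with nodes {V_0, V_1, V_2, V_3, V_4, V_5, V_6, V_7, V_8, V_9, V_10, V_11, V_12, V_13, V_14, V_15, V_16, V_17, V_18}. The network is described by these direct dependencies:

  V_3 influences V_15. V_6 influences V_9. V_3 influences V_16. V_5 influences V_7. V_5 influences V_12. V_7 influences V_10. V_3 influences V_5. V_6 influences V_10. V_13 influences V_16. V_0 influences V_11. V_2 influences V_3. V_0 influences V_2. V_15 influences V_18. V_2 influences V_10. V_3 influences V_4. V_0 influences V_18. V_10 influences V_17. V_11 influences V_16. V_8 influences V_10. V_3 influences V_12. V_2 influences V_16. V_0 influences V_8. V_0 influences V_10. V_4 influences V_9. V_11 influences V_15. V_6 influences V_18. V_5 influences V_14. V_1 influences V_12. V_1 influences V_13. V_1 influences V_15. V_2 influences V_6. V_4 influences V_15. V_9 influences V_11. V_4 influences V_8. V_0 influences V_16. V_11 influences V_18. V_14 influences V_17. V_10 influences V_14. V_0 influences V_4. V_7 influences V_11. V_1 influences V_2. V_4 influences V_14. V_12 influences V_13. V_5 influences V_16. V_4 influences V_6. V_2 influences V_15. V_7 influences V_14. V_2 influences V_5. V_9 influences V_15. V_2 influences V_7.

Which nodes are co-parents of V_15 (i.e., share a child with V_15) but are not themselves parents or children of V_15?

Children of V_15: V_18.
  V_18's other parents are V_0, V_6, V_11.
Excluding nodes already adjacent to V_15 (V_1, V_2, V_3, V_4, V_9, V_11, V_18), the co-parent-only contribution is {V_0, V_6}.

{V_0, V_6}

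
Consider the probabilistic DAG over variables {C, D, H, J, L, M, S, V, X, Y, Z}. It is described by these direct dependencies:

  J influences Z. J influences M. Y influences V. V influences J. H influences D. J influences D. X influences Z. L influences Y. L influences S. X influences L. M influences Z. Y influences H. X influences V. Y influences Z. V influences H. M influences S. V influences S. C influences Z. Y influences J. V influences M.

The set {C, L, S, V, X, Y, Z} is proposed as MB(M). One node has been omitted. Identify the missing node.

J

Recall MB(v) = parents ∪ children ∪ spouses, where spouses are the other parents of v's children.
M has parents J, V.
M's children: S, Z.
Parents of each child, excluding M:
  S also has parents L, V.
  parents(Z) \ {M} = {C, J, X, Y}.
MB(M) = {C, J, L, S, V, X, Y, Z}.
Comparing with the claimed set, J is missing.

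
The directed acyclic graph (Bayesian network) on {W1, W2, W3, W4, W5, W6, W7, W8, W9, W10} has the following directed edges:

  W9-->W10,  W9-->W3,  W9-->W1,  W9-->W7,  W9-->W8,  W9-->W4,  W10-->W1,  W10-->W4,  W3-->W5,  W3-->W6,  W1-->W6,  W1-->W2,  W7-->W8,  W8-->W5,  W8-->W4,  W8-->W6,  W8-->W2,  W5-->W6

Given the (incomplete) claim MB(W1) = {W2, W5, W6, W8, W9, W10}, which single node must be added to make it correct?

A node's Markov blanket = Pa ∪ Ch ∪ (parents of Ch other than the node itself).
Parents of W1: W9, W10.
W1's children: W2, W6.
Co-parents of W1 (other parents of its children):
  W6 also has parents W3, W5, W8.
  W2's other parent is W8.
MB(W1) = {W2, W3, W5, W6, W8, W9, W10}.
Comparing with the claimed set, W3 is missing.

W3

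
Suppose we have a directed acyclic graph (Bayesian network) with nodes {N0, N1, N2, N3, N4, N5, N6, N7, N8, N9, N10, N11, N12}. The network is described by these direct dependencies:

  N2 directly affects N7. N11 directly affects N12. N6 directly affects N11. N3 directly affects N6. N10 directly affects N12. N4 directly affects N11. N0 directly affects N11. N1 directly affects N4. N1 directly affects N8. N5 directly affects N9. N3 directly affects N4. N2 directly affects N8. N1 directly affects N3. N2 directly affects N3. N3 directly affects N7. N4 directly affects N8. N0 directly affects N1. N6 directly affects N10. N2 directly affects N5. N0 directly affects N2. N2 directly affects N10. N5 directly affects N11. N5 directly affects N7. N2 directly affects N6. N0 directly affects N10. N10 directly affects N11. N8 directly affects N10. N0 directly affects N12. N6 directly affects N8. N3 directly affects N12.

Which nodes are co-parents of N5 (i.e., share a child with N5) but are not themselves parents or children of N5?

Children of N5: N7, N9, N11.
  N7: N2, N3
  N9: —
  N11: N0, N4, N6, N10
Excluding nodes already adjacent to N5 (N2, N7, N9, N11), the co-parent-only contribution is {N0, N3, N4, N6, N10}.

{N0, N3, N4, N6, N10}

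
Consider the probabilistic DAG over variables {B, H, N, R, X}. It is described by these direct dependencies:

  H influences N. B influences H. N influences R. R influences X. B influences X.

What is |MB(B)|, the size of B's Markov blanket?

A node's Markov blanket = Pa ∪ Ch ∪ (parents of Ch other than the node itself).
Pa(B) = {}.
B has children H, X.
Parents of each child, excluding B:
  H: no additional parents.
  X's other parent is R.
MB(B) = {H, R, X}, which has 3 nodes.

3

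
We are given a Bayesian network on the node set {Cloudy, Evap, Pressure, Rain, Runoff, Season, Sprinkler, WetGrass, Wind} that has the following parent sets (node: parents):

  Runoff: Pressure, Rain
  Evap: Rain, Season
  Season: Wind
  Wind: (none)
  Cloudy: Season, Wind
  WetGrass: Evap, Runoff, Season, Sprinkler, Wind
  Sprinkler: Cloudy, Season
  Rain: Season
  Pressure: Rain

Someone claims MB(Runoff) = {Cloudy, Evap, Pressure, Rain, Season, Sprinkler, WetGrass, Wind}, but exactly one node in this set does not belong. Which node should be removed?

The Markov blanket of a node is its parents, its children, and the other parents of its children.
Runoff has child WetGrass.
Parents of Runoff: Pressure, Rain.
Parents of each child, excluding Runoff:
  parents(WetGrass) \ {Runoff} = {Evap, Season, Sprinkler, Wind}.
MB(Runoff) = {Evap, Pressure, Rain, Season, Sprinkler, WetGrass, Wind}.
Cloudy is neither a parent, child, nor co-parent of Runoff, so it does not belong.

Cloudy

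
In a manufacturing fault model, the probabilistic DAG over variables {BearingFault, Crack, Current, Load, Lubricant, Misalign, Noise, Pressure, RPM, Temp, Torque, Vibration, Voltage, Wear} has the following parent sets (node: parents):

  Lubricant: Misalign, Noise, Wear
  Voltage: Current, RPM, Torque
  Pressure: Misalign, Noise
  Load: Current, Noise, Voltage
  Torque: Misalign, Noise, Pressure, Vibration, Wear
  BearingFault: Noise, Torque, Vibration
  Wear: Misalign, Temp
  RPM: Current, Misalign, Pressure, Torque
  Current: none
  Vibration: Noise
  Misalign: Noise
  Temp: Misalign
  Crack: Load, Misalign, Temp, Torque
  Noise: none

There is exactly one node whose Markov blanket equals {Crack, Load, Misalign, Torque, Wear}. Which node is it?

Temp

The target node must have every member of {Crack, Load, Misalign, Torque, Wear} as a parent, child, or co-parent, and no others.
Parents of Temp: Misalign; children: Crack, Wear; co-parents: Load, Misalign, Torque.
These exactly cover the given set, so the node is Temp.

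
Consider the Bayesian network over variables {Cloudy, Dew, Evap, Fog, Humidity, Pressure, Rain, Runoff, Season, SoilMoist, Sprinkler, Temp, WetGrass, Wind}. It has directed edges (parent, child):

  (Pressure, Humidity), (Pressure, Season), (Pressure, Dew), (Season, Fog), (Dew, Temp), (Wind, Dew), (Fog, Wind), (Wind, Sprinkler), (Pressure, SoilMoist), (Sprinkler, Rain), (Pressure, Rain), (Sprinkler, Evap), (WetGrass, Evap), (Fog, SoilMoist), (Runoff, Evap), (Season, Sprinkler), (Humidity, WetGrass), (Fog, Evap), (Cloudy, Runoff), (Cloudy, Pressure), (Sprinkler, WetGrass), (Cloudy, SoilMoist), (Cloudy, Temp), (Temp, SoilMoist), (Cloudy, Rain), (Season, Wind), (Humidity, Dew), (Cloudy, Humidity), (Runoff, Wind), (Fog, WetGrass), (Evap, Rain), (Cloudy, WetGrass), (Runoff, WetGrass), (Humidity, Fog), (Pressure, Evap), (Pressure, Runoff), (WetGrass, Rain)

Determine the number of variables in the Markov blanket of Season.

6

Recall MB(v) = parents ∪ children ∪ spouses, where spouses are the other parents of v's children.
Parents of Season: Pressure.
Children of Season: Fog, Sprinkler, Wind.
For each child, the remaining parents (spouses of Season):
  Fog: Humidity
  Wind: Fog, Runoff
  Sprinkler: Wind
MB(Season) = {Fog, Humidity, Pressure, Runoff, Sprinkler, Wind}, which has 6 nodes.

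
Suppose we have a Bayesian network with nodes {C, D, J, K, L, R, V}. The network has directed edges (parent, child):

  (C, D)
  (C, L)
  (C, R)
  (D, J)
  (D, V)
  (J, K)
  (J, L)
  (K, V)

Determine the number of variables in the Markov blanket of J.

4

J's parents: D.
J has children K, L.
For each child, the remaining parents (spouses of J):
  K: no additional parents.
  L's other parent is C.
MB(J) = {C, D, K, L}, which has 4 nodes.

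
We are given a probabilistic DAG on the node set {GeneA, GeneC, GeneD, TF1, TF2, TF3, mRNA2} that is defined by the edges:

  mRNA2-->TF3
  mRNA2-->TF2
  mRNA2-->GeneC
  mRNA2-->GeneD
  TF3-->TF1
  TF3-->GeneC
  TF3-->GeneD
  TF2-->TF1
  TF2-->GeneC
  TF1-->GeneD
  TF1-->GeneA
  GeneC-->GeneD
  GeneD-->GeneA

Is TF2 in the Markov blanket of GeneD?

Ch(GeneD) = {GeneA}.
Parents of GeneD: GeneC, TF1, TF3, mRNA2.
Co-parents of GeneD (other parents of its children):
  parents(GeneA) \ {GeneD} = {TF1}.
MB(GeneD) = {GeneA, GeneC, TF1, TF3, mRNA2}; TF2 is not in this set.

No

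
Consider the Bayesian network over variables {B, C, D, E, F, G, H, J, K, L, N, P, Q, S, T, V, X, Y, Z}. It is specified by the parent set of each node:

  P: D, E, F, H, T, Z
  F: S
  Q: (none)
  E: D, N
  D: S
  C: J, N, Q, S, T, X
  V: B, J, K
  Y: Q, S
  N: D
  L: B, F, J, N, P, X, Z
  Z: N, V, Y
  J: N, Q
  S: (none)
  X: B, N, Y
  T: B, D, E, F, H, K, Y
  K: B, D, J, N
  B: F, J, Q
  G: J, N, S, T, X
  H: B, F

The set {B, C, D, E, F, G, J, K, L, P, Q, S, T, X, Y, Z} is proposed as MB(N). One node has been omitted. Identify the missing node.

Recall MB(v) = parents ∪ children ∪ spouses, where spouses are the other parents of v's children.
N has parent D.
N has children C, E, G, J, K, L, X, Z.
Other parents of N's children:
  J also has parent Q.
  parents(K) \ {N} = {B, D, J}.
  parents(E) \ {N} = {D}.
  X's other parents are B, Y.
  G's other parents are J, S, T, X.
  Z's other parents are V, Y.
  L's other parents are B, F, J, P, X, Z.
  C's other parents are J, Q, S, T, X.
MB(N) = {B, C, D, E, F, G, J, K, L, P, Q, S, T, V, X, Y, Z}.
Comparing with the claimed set, V is missing.

V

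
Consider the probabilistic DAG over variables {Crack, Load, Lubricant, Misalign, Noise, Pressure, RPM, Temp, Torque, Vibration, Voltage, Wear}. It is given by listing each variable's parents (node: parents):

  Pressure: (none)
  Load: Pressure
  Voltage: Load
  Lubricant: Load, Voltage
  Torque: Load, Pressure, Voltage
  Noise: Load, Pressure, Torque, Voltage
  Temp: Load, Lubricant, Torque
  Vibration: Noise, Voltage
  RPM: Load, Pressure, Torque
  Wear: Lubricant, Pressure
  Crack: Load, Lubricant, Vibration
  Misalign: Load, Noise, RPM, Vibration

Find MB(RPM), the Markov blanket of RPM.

{Load, Misalign, Noise, Pressure, Torque, Vibration}

The Markov blanket of a node is its parents, its children, and the other parents of its children.
RPM has parents Load, Pressure, Torque.
RPM has child Misalign.
Parents of each child, excluding RPM:
  Misalign: Load, Noise, Vibration
Union: {Load, Pressure, Torque} ∪ {Misalign} ∪ {Load, Noise, Vibration} = {Load, Misalign, Noise, Pressure, Torque, Vibration}.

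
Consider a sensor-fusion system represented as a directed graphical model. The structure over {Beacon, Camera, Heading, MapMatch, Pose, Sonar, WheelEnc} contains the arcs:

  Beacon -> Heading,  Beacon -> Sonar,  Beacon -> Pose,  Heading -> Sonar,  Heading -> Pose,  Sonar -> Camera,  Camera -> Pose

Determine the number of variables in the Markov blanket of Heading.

4

A node's Markov blanket = Pa ∪ Ch ∪ (parents of Ch other than the node itself).
Ch(Heading) = {Pose, Sonar}.
Heading's parents: Beacon.
For each child, the remaining parents (spouses of Heading):
  parents(Sonar) \ {Heading} = {Beacon}.
  parents(Pose) \ {Heading} = {Beacon, Camera}.
MB(Heading) = {Beacon, Camera, Pose, Sonar}, which has 4 nodes.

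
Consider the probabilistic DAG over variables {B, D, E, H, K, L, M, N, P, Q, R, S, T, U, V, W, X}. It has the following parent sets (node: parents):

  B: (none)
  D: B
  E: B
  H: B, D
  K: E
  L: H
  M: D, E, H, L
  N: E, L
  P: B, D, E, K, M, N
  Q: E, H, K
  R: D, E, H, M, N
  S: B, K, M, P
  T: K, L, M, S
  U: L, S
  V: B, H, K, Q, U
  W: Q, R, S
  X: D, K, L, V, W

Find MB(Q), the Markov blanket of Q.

By definition, MB(Q) is built from Q's parents, Q's children, and the co-parents of Q.
Parents of Q: E, H, K.
Children of Q: V, W.
Co-parents of Q (other parents of its children):
  V also has parents B, H, K, U.
  parents(W) \ {Q} = {R, S}.
MB(Q) = {B, E, H, K, R, S, U, V, W}.

{B, E, H, K, R, S, U, V, W}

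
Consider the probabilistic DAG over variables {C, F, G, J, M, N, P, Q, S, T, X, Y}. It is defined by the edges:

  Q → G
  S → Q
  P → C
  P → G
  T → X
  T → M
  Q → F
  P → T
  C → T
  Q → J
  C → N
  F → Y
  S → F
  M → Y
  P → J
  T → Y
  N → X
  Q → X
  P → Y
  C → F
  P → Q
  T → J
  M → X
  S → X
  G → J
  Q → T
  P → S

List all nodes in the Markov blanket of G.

{J, P, Q, T}

The Markov blanket of a node is its parents, its children, and the other parents of its children.
G has parents P, Q.
Ch(G) = {J}.
Co-parents of G (other parents of its children):
  J's other parents are P, Q, T.
So the Markov blanket of G is {J, P, Q, T}.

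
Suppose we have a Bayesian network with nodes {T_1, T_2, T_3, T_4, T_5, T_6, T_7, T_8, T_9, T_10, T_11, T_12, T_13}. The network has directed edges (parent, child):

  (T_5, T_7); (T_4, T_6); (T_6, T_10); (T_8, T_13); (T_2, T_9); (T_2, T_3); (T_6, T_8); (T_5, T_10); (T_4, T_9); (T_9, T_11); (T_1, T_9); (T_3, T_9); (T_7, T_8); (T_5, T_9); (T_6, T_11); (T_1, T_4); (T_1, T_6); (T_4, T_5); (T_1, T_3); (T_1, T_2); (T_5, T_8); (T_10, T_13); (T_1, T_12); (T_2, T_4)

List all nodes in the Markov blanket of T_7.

T_7's parents: T_5.
Children of T_7: T_8.
Parents of each child, excluding T_7:
  T_8: T_5, T_6
So the Markov blanket of T_7 is {T_5, T_6, T_8}.

{T_5, T_6, T_8}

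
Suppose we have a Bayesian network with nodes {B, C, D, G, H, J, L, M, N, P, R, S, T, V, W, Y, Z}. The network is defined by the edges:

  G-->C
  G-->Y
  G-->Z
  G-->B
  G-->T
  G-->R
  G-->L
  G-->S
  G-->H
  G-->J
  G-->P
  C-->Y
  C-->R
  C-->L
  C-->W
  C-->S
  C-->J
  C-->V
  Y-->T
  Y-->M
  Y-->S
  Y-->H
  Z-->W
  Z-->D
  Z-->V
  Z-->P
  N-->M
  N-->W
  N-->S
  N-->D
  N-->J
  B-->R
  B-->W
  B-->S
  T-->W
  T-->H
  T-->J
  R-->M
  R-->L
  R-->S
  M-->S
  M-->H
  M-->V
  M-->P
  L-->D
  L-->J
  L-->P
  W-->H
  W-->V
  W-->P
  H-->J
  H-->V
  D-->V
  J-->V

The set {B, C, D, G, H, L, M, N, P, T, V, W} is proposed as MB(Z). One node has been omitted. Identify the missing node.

J

Parents of Z: G.
Ch(Z) = {D, P, V, W}.
For each child, the remaining parents (spouses of Z):
  parents(W) \ {Z} = {B, C, N, T}.
  parents(D) \ {Z} = {L, N}.
  parents(V) \ {Z} = {C, D, H, J, M, W}.
  P also has parents G, L, M, W.
MB(Z) = {B, C, D, G, H, J, L, M, N, P, T, V, W}.
Comparing with the claimed set, J is missing.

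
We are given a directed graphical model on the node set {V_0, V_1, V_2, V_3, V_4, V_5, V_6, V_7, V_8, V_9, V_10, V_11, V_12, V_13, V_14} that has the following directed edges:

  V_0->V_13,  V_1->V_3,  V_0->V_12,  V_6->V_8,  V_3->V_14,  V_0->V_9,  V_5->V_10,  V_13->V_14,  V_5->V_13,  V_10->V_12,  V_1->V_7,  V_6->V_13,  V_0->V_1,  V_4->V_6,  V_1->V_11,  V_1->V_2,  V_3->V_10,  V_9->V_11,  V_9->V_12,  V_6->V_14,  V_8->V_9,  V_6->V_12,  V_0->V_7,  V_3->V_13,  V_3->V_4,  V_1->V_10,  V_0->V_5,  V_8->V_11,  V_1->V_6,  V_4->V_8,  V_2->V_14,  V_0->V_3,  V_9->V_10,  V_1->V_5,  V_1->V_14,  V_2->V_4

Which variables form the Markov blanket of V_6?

{V_0, V_1, V_2, V_3, V_4, V_5, V_8, V_9, V_10, V_12, V_13, V_14}

Pa(V_6) = {V_1, V_4}.
V_6's children: V_8, V_12, V_13, V_14.
For each child, the remaining parents (spouses of V_6):
  parents(V_8) \ {V_6} = {V_4}.
  V_12's other parents are V_0, V_9, V_10.
  V_13 also has parents V_0, V_3, V_5.
  V_14 also has parents V_1, V_2, V_3, V_13.
So the Markov blanket of V_6 is {V_0, V_1, V_2, V_3, V_4, V_5, V_8, V_9, V_10, V_12, V_13, V_14}.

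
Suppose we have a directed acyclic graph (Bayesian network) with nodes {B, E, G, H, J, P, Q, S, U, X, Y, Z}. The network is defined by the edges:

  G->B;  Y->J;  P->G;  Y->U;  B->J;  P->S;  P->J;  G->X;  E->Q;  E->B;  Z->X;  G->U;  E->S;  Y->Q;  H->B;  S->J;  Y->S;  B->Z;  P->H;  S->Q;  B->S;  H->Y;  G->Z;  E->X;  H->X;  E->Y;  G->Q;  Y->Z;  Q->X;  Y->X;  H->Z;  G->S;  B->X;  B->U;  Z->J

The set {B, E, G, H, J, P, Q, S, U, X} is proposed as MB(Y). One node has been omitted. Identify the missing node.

Z

Recall MB(v) = parents ∪ children ∪ spouses, where spouses are the other parents of v's children.
Y's parents: E, H.
Y's children: J, Q, S, U, X, Z.
Co-parents of Y (other parents of its children):
  S: B, E, G, P
  Q: E, G, S
  Z: B, G, H
  J: B, P, S, Z
  U: B, G
  X: B, E, G, H, Q, Z
MB(Y) = {B, E, G, H, J, P, Q, S, U, X, Z}.
Comparing with the claimed set, Z is missing.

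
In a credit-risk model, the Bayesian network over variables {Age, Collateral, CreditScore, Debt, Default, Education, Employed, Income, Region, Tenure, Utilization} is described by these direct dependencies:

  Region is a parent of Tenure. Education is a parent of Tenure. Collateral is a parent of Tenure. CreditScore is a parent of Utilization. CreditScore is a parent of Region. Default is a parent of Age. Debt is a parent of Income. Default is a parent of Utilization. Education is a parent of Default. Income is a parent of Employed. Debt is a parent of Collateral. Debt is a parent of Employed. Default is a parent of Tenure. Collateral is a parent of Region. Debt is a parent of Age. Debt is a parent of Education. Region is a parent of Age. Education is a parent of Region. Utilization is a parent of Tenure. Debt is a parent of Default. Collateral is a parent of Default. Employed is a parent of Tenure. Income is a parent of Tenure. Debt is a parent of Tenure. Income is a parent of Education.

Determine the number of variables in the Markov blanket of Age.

Parents of Age: Debt, Default, Region.
Ch(Age) = {}.
Age has no children, so there are no co-parents.
MB(Age) = {Debt, Default, Region}, which has 3 nodes.

3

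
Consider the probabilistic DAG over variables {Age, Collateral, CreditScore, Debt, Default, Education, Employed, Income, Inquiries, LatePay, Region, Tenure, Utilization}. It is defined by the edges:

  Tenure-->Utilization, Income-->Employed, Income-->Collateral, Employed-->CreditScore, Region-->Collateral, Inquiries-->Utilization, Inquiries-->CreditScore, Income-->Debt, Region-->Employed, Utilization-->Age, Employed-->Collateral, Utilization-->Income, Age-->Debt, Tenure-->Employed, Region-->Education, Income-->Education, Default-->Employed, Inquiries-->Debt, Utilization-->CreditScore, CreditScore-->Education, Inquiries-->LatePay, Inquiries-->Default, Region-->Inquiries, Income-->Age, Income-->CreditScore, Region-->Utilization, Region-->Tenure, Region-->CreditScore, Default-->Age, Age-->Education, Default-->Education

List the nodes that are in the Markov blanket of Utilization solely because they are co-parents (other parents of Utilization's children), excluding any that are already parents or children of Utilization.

{Default, Employed}

Children of Utilization: Age, CreditScore, Income.
  Income: —
  Age: Default, Income
  CreditScore: Employed, Income, Inquiries, Region
Excluding nodes already adjacent to Utilization (Age, CreditScore, Income, Inquiries, Region, Tenure), the co-parent-only contribution is {Default, Employed}.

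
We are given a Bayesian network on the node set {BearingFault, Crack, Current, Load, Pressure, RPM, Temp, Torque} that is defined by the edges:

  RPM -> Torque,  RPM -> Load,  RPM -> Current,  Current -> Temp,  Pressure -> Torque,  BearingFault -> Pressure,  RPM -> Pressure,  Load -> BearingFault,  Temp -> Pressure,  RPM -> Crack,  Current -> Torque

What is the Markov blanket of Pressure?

{BearingFault, Current, RPM, Temp, Torque}

Pa(Pressure) = {BearingFault, RPM, Temp}.
Pressure's children: Torque.
Co-parents of Pressure (other parents of its children):
  Torque also has parents Current, RPM.
Taking the union gives {BearingFault, Current, RPM, Temp, Torque}.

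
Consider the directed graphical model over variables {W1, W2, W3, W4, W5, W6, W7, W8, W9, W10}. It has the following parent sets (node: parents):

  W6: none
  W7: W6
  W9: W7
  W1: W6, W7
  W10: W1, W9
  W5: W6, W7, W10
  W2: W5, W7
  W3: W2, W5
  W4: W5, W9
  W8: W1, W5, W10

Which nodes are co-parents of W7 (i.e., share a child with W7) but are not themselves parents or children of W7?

Children of W7: W1, W2, W5, W9.
  W9: no additional parents.
  parents(W1) \ {W7} = {W6}.
  W5 also has parents W6, W10.
  parents(W2) \ {W7} = {W5}.
Excluding nodes already adjacent to W7 (W1, W2, W5, W6, W9), the co-parent-only contribution is {W10}.

{W10}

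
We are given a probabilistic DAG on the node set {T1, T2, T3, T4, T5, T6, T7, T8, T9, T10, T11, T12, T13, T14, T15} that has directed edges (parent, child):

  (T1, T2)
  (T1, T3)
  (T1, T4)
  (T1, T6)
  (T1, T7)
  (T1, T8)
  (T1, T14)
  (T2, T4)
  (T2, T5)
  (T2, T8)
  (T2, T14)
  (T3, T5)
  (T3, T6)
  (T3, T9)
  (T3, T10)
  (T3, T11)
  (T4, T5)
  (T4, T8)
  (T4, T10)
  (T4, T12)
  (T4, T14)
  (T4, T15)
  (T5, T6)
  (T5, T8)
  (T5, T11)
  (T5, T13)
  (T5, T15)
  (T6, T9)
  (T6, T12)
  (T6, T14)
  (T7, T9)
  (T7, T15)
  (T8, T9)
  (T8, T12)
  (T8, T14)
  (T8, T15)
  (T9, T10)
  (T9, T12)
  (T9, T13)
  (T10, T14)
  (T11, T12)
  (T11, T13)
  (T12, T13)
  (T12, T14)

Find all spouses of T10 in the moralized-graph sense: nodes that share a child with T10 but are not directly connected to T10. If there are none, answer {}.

{T1, T2, T6, T8, T12}

Children of T10: T14.
  T14's other parents are T1, T2, T4, T6, T8, T12.
Excluding nodes already adjacent to T10 (T3, T4, T9, T14), the co-parent-only contribution is {T1, T2, T6, T8, T12}.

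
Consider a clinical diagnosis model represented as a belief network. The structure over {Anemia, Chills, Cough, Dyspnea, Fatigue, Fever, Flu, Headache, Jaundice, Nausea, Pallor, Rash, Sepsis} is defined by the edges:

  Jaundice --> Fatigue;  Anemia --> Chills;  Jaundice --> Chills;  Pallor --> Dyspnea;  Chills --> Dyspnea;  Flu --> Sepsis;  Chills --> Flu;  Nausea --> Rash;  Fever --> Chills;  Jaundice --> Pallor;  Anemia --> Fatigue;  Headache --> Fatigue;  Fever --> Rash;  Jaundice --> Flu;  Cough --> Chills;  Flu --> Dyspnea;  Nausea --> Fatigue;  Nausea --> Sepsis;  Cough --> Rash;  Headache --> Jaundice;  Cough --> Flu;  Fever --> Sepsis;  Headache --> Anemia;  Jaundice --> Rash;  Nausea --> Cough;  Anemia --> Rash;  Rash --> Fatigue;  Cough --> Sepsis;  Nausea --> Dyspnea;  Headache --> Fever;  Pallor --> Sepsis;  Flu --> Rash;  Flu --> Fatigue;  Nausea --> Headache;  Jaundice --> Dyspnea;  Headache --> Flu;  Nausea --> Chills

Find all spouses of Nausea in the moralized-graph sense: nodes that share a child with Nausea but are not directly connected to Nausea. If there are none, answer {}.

{Anemia, Fever, Flu, Jaundice, Pallor}

Children of Nausea: Chills, Cough, Dyspnea, Fatigue, Headache, Rash, Sepsis.
  Headache has no other parent.
  Cough: no additional parents.
  Chills also has parents Anemia, Cough, Fever, Jaundice.
  Dyspnea's other parents are Chills, Flu, Jaundice, Pallor.
  parents(Sepsis) \ {Nausea} = {Cough, Fever, Flu, Pallor}.
  Rash also has parents Anemia, Cough, Fever, Flu, Jaundice.
  parents(Fatigue) \ {Nausea} = {Anemia, Flu, Headache, Jaundice, Rash}.
Excluding nodes already adjacent to Nausea (Chills, Cough, Dyspnea, Fatigue, Headache, Rash, Sepsis), the co-parent-only contribution is {Anemia, Fever, Flu, Jaundice, Pallor}.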